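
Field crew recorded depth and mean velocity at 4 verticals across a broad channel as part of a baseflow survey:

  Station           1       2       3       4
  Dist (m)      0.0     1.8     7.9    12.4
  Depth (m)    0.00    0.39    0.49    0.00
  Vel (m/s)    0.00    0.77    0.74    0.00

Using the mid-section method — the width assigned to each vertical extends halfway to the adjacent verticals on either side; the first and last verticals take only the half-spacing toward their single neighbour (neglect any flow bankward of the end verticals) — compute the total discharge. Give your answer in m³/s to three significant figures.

3.11 m³/s

w_2 = (7.9 − 0.0)/2 = 3.95 m; q_2 = 0.77 × 0.39 × 3.95 = 1.186 m³/s
w_3 = (12.4 − 1.8)/2 = 5.3 m; q_3 = 0.74 × 0.49 × 5.3 = 1.922 m³/s
Stations 1, 4 contribute zero (depth or velocity is 0).
Q = Σ qᵢ = 3.108 m³/s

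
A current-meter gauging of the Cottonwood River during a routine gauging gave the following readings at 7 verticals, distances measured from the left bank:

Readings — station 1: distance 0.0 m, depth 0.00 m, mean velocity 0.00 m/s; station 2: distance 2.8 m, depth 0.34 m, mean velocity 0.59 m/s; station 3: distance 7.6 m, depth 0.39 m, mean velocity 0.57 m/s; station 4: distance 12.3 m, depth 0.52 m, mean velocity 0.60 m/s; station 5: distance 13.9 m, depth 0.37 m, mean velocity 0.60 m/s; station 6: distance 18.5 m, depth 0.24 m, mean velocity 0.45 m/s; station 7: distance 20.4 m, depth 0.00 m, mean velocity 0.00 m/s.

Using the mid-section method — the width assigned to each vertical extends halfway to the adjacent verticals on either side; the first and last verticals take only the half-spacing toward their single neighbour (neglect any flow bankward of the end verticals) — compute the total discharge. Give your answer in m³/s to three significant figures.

w_2 = (7.6 − 0.0)/2 = 3.8 m; q_2 = 0.59 × 0.34 × 3.8 = 0.7623 m³/s
w_3 = (12.3 − 2.8)/2 = 4.75 m; q_3 = 0.57 × 0.39 × 4.75 = 1.056 m³/s
w_4 = (13.9 − 7.6)/2 = 3.15 m; q_4 = 0.60 × 0.52 × 3.15 = 0.9828 m³/s
w_5 = (18.5 − 12.3)/2 = 3.1 m; q_5 = 0.60 × 0.37 × 3.1 = 0.6882 m³/s
w_6 = (20.4 − 13.9)/2 = 3.25 m; q_6 = 0.45 × 0.24 × 3.25 = 0.3510 m³/s
Stations 1, 7 contribute zero (depth or velocity is 0).
Q = Σ qᵢ = 3.840 m³/s

3.84 m³/s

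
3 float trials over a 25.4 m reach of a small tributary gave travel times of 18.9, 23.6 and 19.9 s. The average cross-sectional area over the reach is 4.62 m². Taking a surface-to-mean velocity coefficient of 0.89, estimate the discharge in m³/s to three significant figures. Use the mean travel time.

t̄ = (18.9 + 23.6 + 19.9) / 3 = 20.8 s
v_surface = L / t̄ = 25.4 / 20.8 = 1.221 m/s
v_mean = 0.89 × 1.221 = 1.087 m/s
Q = A × v_mean = 4.62 × 1.087 = 5.021 m³/s

5.02 m³/s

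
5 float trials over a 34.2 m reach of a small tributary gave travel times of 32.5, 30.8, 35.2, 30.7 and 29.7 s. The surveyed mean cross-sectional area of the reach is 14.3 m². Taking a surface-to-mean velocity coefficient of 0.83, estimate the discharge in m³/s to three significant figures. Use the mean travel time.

t̄ = (32.5 + 30.8 + 35.2 + 30.7 + 29.7) / 5 = 31.78 s
v_surface = L / t̄ = 34.2 / 31.78 = 1.076 m/s
v_mean = 0.83 × 1.076 = 0.8932 m/s
Q = A × v_mean = 14.3 × 0.8932 = 12.77 m³/s

12.8 m³/s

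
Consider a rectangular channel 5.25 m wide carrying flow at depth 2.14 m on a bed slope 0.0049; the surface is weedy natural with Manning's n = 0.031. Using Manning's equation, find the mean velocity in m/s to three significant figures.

A = b·y = 5.25 × 2.14 = 11.24 m²
P = b + 2y = 5.25 + 2×2.14 = 9.530 m
R = A/P = 11.24/9.530 = 1.179 m
Q = (1/n)·A·R^(2/3)·S^(1/2) = (1/0.031) × 11.24 × 1.179^(2/3) × 0.0049^(1/2) = 28.31 m³/s
V = Q/A = 28.31/11.24 = 2.520 m/s

2.52 m/s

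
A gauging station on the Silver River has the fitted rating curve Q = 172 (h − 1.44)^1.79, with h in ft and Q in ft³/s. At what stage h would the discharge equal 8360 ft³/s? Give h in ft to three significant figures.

10.2 ft

h − h₀ = (Q/C)^(1/b) = (8360/172)^(1/1.79) = 8.755 ft
h = 1.44 + 8.755 = 10.20 ft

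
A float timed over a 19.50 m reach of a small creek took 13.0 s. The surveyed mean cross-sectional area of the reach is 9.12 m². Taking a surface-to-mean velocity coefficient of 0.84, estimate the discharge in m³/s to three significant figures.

11.5 m³/s

v_surface = L / t̄ = 19.50 / 13 = 1.500 m/s
v_mean = 0.84 × 1.500 = 1.260 m/s
Q = A × v_mean = 9.12 × 1.260 = 11.49 m³/s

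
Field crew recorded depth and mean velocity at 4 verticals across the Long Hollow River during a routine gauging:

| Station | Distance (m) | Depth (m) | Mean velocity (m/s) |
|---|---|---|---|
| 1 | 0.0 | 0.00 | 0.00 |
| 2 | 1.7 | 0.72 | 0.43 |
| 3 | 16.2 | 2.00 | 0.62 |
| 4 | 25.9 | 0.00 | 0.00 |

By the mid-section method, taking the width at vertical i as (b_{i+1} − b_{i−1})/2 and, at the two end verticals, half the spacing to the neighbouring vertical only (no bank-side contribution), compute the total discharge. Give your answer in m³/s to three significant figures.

w_2 = (16.2 − 0.0)/2 = 8.1 m; q_2 = 0.43 × 0.72 × 8.1 = 2.508 m³/s
w_3 = (25.9 − 1.7)/2 = 12.1 m; q_3 = 0.62 × 2.00 × 12.1 = 15.00 m³/s
Stations 1, 4 contribute zero (depth or velocity is 0).
Q = Σ qᵢ = 17.51 m³/s

17.5 m³/s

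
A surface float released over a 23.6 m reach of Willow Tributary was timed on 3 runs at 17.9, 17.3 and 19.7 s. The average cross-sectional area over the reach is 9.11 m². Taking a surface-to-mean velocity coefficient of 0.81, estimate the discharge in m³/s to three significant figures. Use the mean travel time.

9.52 m³/s

t̄ = (17.9 + 17.3 + 19.7) / 3 = 18.3 s
v_surface = L / t̄ = 23.6 / 18.3 = 1.290 m/s
v_mean = 0.81 × 1.290 = 1.045 m/s
Q = A × v_mean = 9.11 × 1.045 = 9.516 m³/s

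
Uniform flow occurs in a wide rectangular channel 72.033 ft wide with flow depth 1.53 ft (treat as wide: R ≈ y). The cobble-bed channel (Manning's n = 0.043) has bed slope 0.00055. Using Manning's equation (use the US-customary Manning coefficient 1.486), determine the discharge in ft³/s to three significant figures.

119 ft³/s

A = b·y = 72.033 × 1.53 = 110.2 ft²
Wide channel: R ≈ y = 1.53 ft
Q = (1.486/n)·A·R^(2/3)·S^(1/2) = (1.486/0.043) × 110.2 × 1.530^(2/3) × 0.00055^(1/2) = 118.6 ft³/s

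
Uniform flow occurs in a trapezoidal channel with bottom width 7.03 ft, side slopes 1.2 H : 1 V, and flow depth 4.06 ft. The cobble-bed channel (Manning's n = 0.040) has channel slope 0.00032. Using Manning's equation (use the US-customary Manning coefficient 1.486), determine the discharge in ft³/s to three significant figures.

58.4 ft³/s

A = (b + z·y)·y = (7.03 + 1.2×4.06)×4.06 = 48.32 ft²
P = b + 2y√(1+z²) = 7.03 + 2×4.06×√(1+1.2²) = 19.71 ft
R = A/P = 48.32/19.71 = 2.451 ft
Q = (1.486/n)·A·R^(2/3)·S^(1/2) = (1.486/0.040) × 48.32 × 2.451^(2/3) × 0.00032^(1/2) = 58.38 ft³/s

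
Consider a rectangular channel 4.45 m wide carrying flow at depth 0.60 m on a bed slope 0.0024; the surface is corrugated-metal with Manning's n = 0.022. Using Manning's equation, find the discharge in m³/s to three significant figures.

A = b·y = 4.45 × 0.60 = 2.670 m²
P = b + 2y = 4.45 + 2×0.60 = 5.650 m
R = A/P = 2.670/5.650 = 0.4726 m
Q = (1/n)·A·R^(2/3)·S^(1/2) = (1/0.022) × 2.670 × 0.4726^(2/3) × 0.0024^(1/2) = 3.607 m³/s

3.61 m³/s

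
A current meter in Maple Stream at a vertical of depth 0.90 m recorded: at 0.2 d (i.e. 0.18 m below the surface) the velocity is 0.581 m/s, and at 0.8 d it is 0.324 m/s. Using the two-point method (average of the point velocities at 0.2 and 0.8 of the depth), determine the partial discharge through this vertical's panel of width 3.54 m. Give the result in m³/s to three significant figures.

1.44 m³/s

v̄ = (0.581 + 0.324) / 2 = 0.4525 m/s
q = v̄ × d × w = 0.4525 × 0.90 × 3.54 = 1.442 m³/s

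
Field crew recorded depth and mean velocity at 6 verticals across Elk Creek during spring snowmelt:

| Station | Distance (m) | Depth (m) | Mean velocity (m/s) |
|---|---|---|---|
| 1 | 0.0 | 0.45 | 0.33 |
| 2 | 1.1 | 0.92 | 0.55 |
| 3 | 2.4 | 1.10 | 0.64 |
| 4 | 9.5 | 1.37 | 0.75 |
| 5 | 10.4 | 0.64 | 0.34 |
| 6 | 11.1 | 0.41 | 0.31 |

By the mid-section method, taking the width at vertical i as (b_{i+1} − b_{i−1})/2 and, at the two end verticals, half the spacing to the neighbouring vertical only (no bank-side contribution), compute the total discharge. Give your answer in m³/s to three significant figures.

w_1 = (1.1 − 0.0)/2 = 0.55 m; q_1 = 0.33 × 0.45 × 0.55 = 0.08168 m³/s
w_2 = (2.4 − 0.0)/2 = 1.2 m; q_2 = 0.55 × 0.92 × 1.2 = 0.6072 m³/s
w_3 = (9.5 − 1.1)/2 = 4.2 m; q_3 = 0.64 × 1.10 × 4.2 = 2.957 m³/s
w_4 = (10.4 − 2.4)/2 = 4 m; q_4 = 0.75 × 1.37 × 4 = 4.110 m³/s
w_5 = (11.1 − 9.5)/2 = 0.8 m; q_5 = 0.34 × 0.64 × 0.8 = 0.1741 m³/s
w_6 = (11.1 − 10.4)/2 = 0.35 m; q_6 = 0.31 × 0.41 × 0.35 = 0.04449 m³/s
Q = Σ qᵢ = 7.974 m³/s

7.97 m³/s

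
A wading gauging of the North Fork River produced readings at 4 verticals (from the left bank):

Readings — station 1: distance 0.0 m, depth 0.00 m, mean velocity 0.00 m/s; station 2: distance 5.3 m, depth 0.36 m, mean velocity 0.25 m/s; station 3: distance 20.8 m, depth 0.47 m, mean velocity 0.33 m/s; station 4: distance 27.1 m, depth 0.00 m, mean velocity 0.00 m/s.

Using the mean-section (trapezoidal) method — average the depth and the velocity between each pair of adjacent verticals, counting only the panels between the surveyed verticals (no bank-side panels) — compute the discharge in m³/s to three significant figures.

2.23 m³/s

Panel 1-2: Δb = 5.3 m, d̄ = (0.00+0.36)/2 = 0.18, v̄ = (0.00+0.25)/2 = 0.125 → q = 5.3×0.18×0.125 = 0.1193 m³/s
Panel 2-3: Δb = 15.5 m, d̄ = (0.36+0.47)/2 = 0.415, v̄ = (0.25+0.33)/2 = 0.29 → q = 15.5×0.415×0.29 = 1.865 m³/s
Panel 3-4: Δb = 6.3 m, d̄ = (0.47+0.00)/2 = 0.235, v̄ = (0.33+0.00)/2 = 0.165 → q = 6.3×0.235×0.165 = 0.2443 m³/s
Q = Σ q = 2.229 m³/s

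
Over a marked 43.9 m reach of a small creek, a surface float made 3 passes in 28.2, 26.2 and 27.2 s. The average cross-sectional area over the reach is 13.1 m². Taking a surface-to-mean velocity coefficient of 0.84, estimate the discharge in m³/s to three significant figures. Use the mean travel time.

17.8 m³/s

t̄ = (28.2 + 26.2 + 27.2) / 3 = 27.2 s
v_surface = L / t̄ = 43.9 / 27.2 = 1.614 m/s
v_mean = 0.84 × 1.614 = 1.356 m/s
Q = A × v_mean = 13.1 × 1.356 = 17.76 m³/s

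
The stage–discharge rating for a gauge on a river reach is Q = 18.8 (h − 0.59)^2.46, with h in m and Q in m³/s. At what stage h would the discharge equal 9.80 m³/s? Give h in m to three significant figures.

h − h₀ = (Q/C)^(1/b) = (9.80/18.8)^(1/2.46) = 0.7673 m
h = 0.59 + 0.7673 = 1.357 m

1.36 m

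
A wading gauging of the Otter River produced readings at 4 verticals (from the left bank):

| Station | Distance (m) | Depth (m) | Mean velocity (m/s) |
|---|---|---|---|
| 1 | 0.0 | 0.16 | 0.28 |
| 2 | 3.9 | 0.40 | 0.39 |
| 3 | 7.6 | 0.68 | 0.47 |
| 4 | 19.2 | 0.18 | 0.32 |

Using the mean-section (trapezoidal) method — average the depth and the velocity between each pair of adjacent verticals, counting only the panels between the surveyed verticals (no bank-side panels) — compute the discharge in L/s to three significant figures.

3200 L/s

Panel 1-2: Δb = 3.9 m, d̄ = (0.16+0.40)/2 = 0.28, v̄ = (0.28+0.39)/2 = 0.335 → q = 3.9×0.28×0.335 = 0.3658 m³/s
Panel 2-3: Δb = 3.7 m, d̄ = (0.40+0.68)/2 = 0.54, v̄ = (0.39+0.47)/2 = 0.43 → q = 3.7×0.54×0.43 = 0.8591 m³/s
Panel 3-4: Δb = 11.6 m, d̄ = (0.68+0.18)/2 = 0.43, v̄ = (0.47+0.32)/2 = 0.395 → q = 11.6×0.43×0.395 = 1.970 m³/s
Q = Σ q = 3.195 m³/s
= 3.195 × 1000 = 3195 L/s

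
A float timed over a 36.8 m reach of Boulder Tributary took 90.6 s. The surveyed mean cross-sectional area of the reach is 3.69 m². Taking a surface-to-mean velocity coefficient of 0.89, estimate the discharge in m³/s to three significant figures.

v_surface = L / t̄ = 36.8 / 90.6 = 0.4062 m/s
v_mean = 0.89 × 0.4062 = 0.3615 m/s
Q = A × v_mean = 3.69 × 0.3615 = 1.334 m³/s

1.33 m³/s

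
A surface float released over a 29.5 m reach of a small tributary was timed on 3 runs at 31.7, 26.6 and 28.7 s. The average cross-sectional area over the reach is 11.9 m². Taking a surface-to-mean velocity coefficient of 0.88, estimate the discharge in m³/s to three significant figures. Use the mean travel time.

t̄ = (31.7 + 26.6 + 28.7) / 3 = 29 s
v_surface = L / t̄ = 29.5 / 29 = 1.017 m/s
v_mean = 0.88 × 1.017 = 0.8952 m/s
Q = A × v_mean = 11.9 × 0.8952 = 10.65 m³/s

10.7 m³/s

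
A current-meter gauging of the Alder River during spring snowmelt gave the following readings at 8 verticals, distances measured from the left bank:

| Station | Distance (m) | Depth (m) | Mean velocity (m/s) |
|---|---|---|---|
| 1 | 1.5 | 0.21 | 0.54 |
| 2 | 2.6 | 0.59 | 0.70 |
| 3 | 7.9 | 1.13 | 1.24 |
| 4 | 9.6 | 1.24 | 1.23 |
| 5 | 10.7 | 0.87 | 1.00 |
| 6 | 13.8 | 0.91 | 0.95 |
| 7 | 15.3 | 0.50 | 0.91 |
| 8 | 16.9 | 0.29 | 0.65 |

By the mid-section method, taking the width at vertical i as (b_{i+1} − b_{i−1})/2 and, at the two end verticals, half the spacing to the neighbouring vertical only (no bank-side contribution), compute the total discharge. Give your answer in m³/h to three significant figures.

47100 m³/h

w_1 = (2.6 − 1.5)/2 = 0.55 m; q_1 = 0.54 × 0.21 × 0.55 = 0.06237 m³/s
w_2 = (7.9 − 1.5)/2 = 3.2 m; q_2 = 0.70 × 0.59 × 3.2 = 1.322 m³/s
w_3 = (9.6 − 2.6)/2 = 3.5 m; q_3 = 1.24 × 1.13 × 3.5 = 4.904 m³/s
w_4 = (10.7 − 7.9)/2 = 1.4 m; q_4 = 1.23 × 1.24 × 1.4 = 2.135 m³/s
w_5 = (13.8 − 9.6)/2 = 2.1 m; q_5 = 1.00 × 0.87 × 2.1 = 1.827 m³/s
w_6 = (15.3 − 10.7)/2 = 2.3 m; q_6 = 0.95 × 0.91 × 2.3 = 1.988 m³/s
w_7 = (16.9 − 13.8)/2 = 1.55 m; q_7 = 0.91 × 0.50 × 1.55 = 0.7053 m³/s
w_8 = (16.9 − 15.3)/2 = 0.8 m; q_8 = 0.65 × 0.29 × 0.8 = 0.1508 m³/s
Q = Σ qᵢ = 13.09 m³/s
= 13.09 × 3600 = 47140 m³/h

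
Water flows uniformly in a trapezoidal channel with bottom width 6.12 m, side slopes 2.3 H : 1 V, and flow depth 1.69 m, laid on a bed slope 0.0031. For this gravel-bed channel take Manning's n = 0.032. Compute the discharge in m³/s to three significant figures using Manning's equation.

A = (b + z·y)·y = (6.12 + 2.3×1.69)×1.69 = 16.91 m²
P = b + 2y√(1+z²) = 6.12 + 2×1.69×√(1+2.3²) = 14.60 m
R = A/P = 16.91/14.60 = 1.159 m
Q = (1/n)·A·R^(2/3)·S^(1/2) = (1/0.032) × 16.91 × 1.159^(2/3) × 0.0031^(1/2) = 32.46 m³/s

32.5 m³/s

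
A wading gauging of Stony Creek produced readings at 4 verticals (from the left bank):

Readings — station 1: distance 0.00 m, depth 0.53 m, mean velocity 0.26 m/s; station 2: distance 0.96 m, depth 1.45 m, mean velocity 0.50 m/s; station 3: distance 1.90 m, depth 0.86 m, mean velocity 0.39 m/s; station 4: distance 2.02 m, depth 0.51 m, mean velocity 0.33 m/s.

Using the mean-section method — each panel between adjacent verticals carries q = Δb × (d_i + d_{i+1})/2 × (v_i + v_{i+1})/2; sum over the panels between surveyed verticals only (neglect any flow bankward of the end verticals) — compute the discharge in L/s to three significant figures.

874 L/s

Panel 1-2: Δb = 0.96 m, d̄ = (0.53+1.45)/2 = 0.99, v̄ = (0.26+0.50)/2 = 0.38 → q = 0.96×0.99×0.38 = 0.3612 m³/s
Panel 2-3: Δb = 0.94 m, d̄ = (1.45+0.86)/2 = 1.155, v̄ = (0.50+0.39)/2 = 0.445 → q = 0.94×1.155×0.445 = 0.4831 m³/s
Panel 3-4: Δb = 0.12 m, d̄ = (0.86+0.51)/2 = 0.685, v̄ = (0.39+0.33)/2 = 0.36 → q = 0.12×0.685×0.36 = 0.02959 m³/s
Q = Σ q = 0.8739 m³/s
= 0.8739 × 1000 = 873.9 L/s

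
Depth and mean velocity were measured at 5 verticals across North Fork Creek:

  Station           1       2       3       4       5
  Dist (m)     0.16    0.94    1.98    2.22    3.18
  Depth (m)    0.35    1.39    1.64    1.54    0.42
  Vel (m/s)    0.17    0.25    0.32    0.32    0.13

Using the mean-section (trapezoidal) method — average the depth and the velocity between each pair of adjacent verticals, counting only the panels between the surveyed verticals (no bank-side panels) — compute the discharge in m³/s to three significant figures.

0.925 m³/s

Panel 1-2: Δb = 0.78 m, d̄ = (0.35+1.39)/2 = 0.87, v̄ = (0.17+0.25)/2 = 0.21 → q = 0.78×0.87×0.21 = 0.1425 m³/s
Panel 2-3: Δb = 1.04 m, d̄ = (1.39+1.64)/2 = 1.515, v̄ = (0.25+0.32)/2 = 0.285 → q = 1.04×1.515×0.285 = 0.4490 m³/s
Panel 3-4: Δb = 0.24 m, d̄ = (1.64+1.54)/2 = 1.59, v̄ = (0.32+0.32)/2 = 0.32 → q = 0.24×1.59×0.32 = 0.1221 m³/s
Panel 4-5: Δb = 0.96 m, d̄ = (1.54+0.42)/2 = 0.98, v̄ = (0.32+0.13)/2 = 0.225 → q = 0.96×0.98×0.225 = 0.2117 m³/s
Q = Σ q = 0.9253 m³/s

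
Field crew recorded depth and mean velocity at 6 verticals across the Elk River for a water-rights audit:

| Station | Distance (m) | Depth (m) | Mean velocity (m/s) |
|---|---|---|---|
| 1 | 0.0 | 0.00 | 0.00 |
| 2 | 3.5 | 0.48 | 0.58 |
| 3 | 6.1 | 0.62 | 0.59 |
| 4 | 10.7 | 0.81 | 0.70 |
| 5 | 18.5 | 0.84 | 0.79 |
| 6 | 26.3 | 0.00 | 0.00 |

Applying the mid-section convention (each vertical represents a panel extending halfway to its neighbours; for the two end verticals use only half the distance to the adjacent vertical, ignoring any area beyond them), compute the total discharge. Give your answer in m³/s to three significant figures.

w_2 = (6.1 − 0.0)/2 = 3.05 m; q_2 = 0.58 × 0.48 × 3.05 = 0.8491 m³/s
w_3 = (10.7 − 3.5)/2 = 3.6 m; q_3 = 0.59 × 0.62 × 3.6 = 1.317 m³/s
w_4 = (18.5 − 6.1)/2 = 6.2 m; q_4 = 0.70 × 0.81 × 6.2 = 3.515 m³/s
w_5 = (26.3 − 10.7)/2 = 7.8 m; q_5 = 0.79 × 0.84 × 7.8 = 5.176 m³/s
Stations 1, 6 contribute zero (depth or velocity is 0).
Q = Σ qᵢ = 10.86 m³/s

10.9 m³/s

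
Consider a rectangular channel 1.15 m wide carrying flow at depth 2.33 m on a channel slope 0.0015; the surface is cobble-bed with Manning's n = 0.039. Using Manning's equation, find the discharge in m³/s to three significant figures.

A = b·y = 1.15 × 2.33 = 2.680 m²
P = b + 2y = 1.15 + 2×2.33 = 5.810 m
R = A/P = 2.680/5.810 = 0.4612 m
Q = (1/n)·A·R^(2/3)·S^(1/2) = (1/0.039) × 2.680 × 0.4612^(2/3) × 0.0015^(1/2) = 1.588 m³/s

1.59 m³/s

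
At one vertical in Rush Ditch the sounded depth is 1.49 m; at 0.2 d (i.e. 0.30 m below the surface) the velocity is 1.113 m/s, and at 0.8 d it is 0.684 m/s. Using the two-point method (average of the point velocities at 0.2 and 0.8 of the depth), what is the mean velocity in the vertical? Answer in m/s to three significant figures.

v̄ = (1.113 + 0.684) / 2 = 0.8985 m/s

0.899 m/s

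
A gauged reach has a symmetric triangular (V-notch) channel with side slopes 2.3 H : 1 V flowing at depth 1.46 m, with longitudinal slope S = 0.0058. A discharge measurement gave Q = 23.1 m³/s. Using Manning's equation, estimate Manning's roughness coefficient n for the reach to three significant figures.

0.0124

A = z·y² = 2.3×1.46² = 4.903 m²
P = 2y√(1+z²) = 2×1.46×√(1+2.3²) = 7.323 m
R = A/P = 4.903/7.323 = 0.6695 m
n = (1/Q)·A·R^(2/3)·S^(1/2) = (1/23.1) × 4.903 × 0.7653 × 0.07616 = 0.01237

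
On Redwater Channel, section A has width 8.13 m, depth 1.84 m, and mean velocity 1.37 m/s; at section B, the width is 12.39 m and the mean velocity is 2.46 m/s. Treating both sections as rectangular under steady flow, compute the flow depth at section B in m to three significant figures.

0.672 m

Q = A₁V₁ = (8.13×1.84) × 1.37 = 20.49 m³/s
d₂ = Q/(b₂ V₂) = 20.49/(12.39×2.46) = 0.6724 m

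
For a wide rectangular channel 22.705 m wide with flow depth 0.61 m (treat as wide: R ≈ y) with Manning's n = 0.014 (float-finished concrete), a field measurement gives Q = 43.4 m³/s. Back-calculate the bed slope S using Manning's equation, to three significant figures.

0.00372

A = b·y = 22.705 × 0.61 = 13.85 m²
Wide channel: R ≈ y = 0.61 m
S = (Q·n / (1·A·R^(2/3)))² = (43.4×0.014 / (1×13.85×0.7193))² = 0.003720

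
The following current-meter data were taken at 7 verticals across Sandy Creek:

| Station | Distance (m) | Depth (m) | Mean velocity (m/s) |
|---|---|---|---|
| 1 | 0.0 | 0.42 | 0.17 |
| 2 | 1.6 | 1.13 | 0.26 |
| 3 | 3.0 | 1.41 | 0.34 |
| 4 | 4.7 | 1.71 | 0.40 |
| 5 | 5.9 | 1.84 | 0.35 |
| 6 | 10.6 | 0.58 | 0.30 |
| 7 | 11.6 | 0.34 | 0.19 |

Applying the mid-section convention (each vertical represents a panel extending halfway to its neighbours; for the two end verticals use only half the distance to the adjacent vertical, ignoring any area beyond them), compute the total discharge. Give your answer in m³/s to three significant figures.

4.66 m³/s

w_1 = (1.6 − 0.0)/2 = 0.8 m; q_1 = 0.17 × 0.42 × 0.8 = 0.05712 m³/s
w_2 = (3.0 − 0.0)/2 = 1.5 m; q_2 = 0.26 × 1.13 × 1.5 = 0.4407 m³/s
w_3 = (4.7 − 1.6)/2 = 1.55 m; q_3 = 0.34 × 1.41 × 1.55 = 0.7431 m³/s
w_4 = (5.9 − 3.0)/2 = 1.45 m; q_4 = 0.40 × 1.71 × 1.45 = 0.9918 m³/s
w_5 = (10.6 − 4.7)/2 = 2.95 m; q_5 = 0.35 × 1.84 × 2.95 = 1.900 m³/s
w_6 = (11.6 − 5.9)/2 = 2.85 m; q_6 = 0.30 × 0.58 × 2.85 = 0.4959 m³/s
w_7 = (11.6 − 10.6)/2 = 0.5 m; q_7 = 0.19 × 0.34 × 0.5 = 0.03230 m³/s
Q = Σ qᵢ = 4.661 m³/s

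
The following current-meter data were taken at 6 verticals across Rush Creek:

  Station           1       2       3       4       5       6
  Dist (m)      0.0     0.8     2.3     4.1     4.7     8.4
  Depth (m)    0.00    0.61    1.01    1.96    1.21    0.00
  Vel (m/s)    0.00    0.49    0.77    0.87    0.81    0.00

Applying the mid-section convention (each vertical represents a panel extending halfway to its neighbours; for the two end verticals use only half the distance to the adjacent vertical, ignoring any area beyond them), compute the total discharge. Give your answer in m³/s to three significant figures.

5.78 m³/s

w_2 = (2.3 − 0.0)/2 = 1.15 m; q_2 = 0.49 × 0.61 × 1.15 = 0.3437 m³/s
w_3 = (4.1 − 0.8)/2 = 1.65 m; q_3 = 0.77 × 1.01 × 1.65 = 1.283 m³/s
w_4 = (4.7 − 2.3)/2 = 1.2 m; q_4 = 0.87 × 1.96 × 1.2 = 2.046 m³/s
w_5 = (8.4 − 4.1)/2 = 2.15 m; q_5 = 0.81 × 1.21 × 2.15 = 2.107 m³/s
Stations 1, 6 contribute zero (depth or velocity is 0).
Q = Σ qᵢ = 5.780 m³/s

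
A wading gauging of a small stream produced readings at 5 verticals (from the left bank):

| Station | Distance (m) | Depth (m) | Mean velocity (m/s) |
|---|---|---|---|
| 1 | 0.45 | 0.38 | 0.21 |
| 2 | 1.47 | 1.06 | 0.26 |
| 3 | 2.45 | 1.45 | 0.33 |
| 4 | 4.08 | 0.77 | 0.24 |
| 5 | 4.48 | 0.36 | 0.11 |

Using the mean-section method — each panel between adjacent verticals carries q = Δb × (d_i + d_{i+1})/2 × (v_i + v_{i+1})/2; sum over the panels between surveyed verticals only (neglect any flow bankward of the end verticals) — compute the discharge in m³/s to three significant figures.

Panel 1-2: Δb = 1.02 m, d̄ = (0.38+1.06)/2 = 0.72, v̄ = (0.21+0.26)/2 = 0.235 → q = 1.02×0.72×0.235 = 0.1726 m³/s
Panel 2-3: Δb = 0.98 m, d̄ = (1.06+1.45)/2 = 1.255, v̄ = (0.26+0.33)/2 = 0.295 → q = 0.98×1.255×0.295 = 0.3628 m³/s
Panel 3-4: Δb = 1.63 m, d̄ = (1.45+0.77)/2 = 1.11, v̄ = (0.33+0.24)/2 = 0.285 → q = 1.63×1.11×0.285 = 0.5157 m³/s
Panel 4-5: Δb = 0.4 m, d̄ = (0.77+0.36)/2 = 0.565, v̄ = (0.24+0.11)/2 = 0.175 → q = 0.4×0.565×0.175 = 0.03955 m³/s
Q = Σ q = 1.091 m³/s

1.09 m³/s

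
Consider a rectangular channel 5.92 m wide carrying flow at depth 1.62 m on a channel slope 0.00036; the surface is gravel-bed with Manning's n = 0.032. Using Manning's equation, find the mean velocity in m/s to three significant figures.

A = b·y = 5.92 × 1.62 = 9.590 m²
P = b + 2y = 5.92 + 2×1.62 = 9.160 m
R = A/P = 9.590/9.160 = 1.047 m
Q = (1/n)·A·R^(2/3)·S^(1/2) = (1/0.032) × 9.590 × 1.047^(2/3) × 0.00036^(1/2) = 5.863 m³/s
V = Q/A = 5.863/9.590 = 0.6114 m/s

0.611 m/s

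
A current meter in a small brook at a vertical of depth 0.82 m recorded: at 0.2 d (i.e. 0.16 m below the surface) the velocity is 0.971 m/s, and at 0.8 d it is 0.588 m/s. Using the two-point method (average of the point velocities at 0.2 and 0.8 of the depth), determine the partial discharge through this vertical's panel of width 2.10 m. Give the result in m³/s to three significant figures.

v̄ = (0.971 + 0.588) / 2 = 0.7795 m/s
q = v̄ × d × w = 0.7795 × 0.82 × 2.10 = 1.342 m³/s

1.34 m³/s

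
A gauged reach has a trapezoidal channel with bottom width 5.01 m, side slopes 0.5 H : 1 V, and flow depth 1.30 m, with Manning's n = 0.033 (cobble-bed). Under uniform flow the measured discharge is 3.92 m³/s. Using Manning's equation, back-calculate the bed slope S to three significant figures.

A = (b + z·y)·y = (5.01 + 0.5×1.30)×1.30 = 7.358 m²
P = b + 2y√(1+z²) = 5.01 + 2×1.30×√(1+0.5²) = 7.917 m
R = A/P = 7.358/7.917 = 0.9294 m
S = (Q·n / (1·A·R^(2/3)))² = (3.92×0.033 / (1×7.358×0.9524))² = 0.0003408

0.000341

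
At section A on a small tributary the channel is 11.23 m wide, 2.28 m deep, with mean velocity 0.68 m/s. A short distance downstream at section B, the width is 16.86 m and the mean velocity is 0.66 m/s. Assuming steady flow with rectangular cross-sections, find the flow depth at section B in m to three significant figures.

1.56 m

Q = A₁V₁ = (11.23×2.28) × 0.68 = 17.41 m³/s
d₂ = Q/(b₂ V₂) = 17.41/(16.86×0.66) = 1.565 m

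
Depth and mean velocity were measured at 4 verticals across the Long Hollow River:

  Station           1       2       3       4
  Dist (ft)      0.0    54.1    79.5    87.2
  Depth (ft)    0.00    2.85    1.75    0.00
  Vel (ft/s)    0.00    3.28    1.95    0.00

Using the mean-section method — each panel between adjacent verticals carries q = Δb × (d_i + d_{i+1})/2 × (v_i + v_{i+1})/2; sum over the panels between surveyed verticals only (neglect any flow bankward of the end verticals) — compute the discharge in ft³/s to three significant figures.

286 ft³/s

Panel 1-2: Δb = 54.1 ft, d̄ = (0.00+2.85)/2 = 1.425, v̄ = (0.00+3.28)/2 = 1.64 → q = 54.1×1.425×1.64 = 126.4 ft³/s
Panel 2-3: Δb = 25.4 ft, d̄ = (2.85+1.75)/2 = 2.3, v̄ = (3.28+1.95)/2 = 2.615 → q = 25.4×2.3×2.615 = 152.8 ft³/s
Panel 3-4: Δb = 7.7 ft, d̄ = (1.75+0.00)/2 = 0.875, v̄ = (1.95+0.00)/2 = 0.975 → q = 7.7×0.875×0.975 = 6.569 ft³/s
Q = Σ q = 285.8 ft³/s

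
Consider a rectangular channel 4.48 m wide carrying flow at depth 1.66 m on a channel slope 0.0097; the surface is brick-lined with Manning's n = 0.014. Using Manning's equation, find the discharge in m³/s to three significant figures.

50.7 m³/s

A = b·y = 4.48 × 1.66 = 7.437 m²
P = b + 2y = 4.48 + 2×1.66 = 7.800 m
R = A/P = 7.437/7.800 = 0.9534 m
Q = (1/n)·A·R^(2/3)·S^(1/2) = (1/0.014) × 7.437 × 0.9534^(2/3) × 0.0097^(1/2) = 50.68 m³/s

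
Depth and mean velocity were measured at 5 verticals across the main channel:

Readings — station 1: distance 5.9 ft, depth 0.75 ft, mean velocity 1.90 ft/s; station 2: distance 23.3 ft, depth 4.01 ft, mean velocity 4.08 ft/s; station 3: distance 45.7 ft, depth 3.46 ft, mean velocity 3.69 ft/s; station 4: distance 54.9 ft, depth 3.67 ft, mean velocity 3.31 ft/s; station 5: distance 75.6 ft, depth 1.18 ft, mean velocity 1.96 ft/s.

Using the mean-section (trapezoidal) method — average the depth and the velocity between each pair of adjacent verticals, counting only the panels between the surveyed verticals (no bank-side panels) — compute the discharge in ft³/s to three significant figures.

696 ft³/s

Panel 1-2: Δb = 17.4 ft, d̄ = (0.75+4.01)/2 = 2.38, v̄ = (1.90+4.08)/2 = 2.99 → q = 17.4×2.38×2.99 = 123.8 ft³/s
Panel 2-3: Δb = 22.4 ft, d̄ = (4.01+3.46)/2 = 3.735, v̄ = (4.08+3.69)/2 = 3.885 → q = 22.4×3.735×3.885 = 325.0 ft³/s
Panel 3-4: Δb = 9.2 ft, d̄ = (3.46+3.67)/2 = 3.565, v̄ = (3.69+3.31)/2 = 3.5 → q = 9.2×3.565×3.5 = 114.8 ft³/s
Panel 4-5: Δb = 20.7 ft, d̄ = (3.67+1.18)/2 = 2.425, v̄ = (3.31+1.96)/2 = 2.635 → q = 20.7×2.425×2.635 = 132.3 ft³/s
Q = Σ q = 695.9 ft³/s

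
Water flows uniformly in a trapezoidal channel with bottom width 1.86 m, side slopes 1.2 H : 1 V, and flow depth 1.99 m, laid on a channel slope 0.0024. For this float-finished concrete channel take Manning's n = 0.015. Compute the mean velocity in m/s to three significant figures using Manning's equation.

3.37 m/s

A = (b + z·y)·y = (1.86 + 1.2×1.99)×1.99 = 8.454 m²
P = b + 2y√(1+z²) = 1.86 + 2×1.99×√(1+1.2²) = 8.077 m
R = A/P = 8.454/8.077 = 1.047 m
Q = (1/n)·A·R^(2/3)·S^(1/2) = (1/0.015) × 8.454 × 1.047^(2/3) × 0.0024^(1/2) = 28.46 m³/s
V = Q/A = 28.46/8.454 = 3.367 m/s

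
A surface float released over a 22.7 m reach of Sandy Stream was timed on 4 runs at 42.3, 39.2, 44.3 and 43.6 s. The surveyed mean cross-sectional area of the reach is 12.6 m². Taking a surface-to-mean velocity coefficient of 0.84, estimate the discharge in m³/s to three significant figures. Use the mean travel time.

5.67 m³/s

t̄ = (42.3 + 39.2 + 44.3 + 43.6) / 4 = 42.35 s
v_surface = L / t̄ = 22.7 / 42.35 = 0.5360 m/s
v_mean = 0.84 × 0.5360 = 0.4502 m/s
Q = A × v_mean = 12.6 × 0.4502 = 5.673 m³/s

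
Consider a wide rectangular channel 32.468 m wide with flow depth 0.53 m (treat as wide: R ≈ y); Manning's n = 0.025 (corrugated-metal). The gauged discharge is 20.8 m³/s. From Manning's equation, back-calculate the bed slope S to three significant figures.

0.00213

A = b·y = 32.468 × 0.53 = 17.21 m²
Wide channel: R ≈ y = 0.53 m
S = (Q·n / (1·A·R^(2/3)))² = (20.8×0.025 / (1×17.21×0.6549))² = 0.002129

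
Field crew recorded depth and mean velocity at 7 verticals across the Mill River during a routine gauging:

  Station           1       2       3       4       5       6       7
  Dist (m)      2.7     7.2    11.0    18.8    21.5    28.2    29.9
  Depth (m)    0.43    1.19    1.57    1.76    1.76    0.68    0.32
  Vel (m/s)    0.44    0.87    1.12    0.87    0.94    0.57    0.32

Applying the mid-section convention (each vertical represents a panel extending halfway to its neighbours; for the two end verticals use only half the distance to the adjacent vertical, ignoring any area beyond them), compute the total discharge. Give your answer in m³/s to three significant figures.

w_1 = (7.2 − 2.7)/2 = 2.25 m; q_1 = 0.44 × 0.43 × 2.25 = 0.4257 m³/s
w_2 = (11.0 − 2.7)/2 = 4.15 m; q_2 = 0.87 × 1.19 × 4.15 = 4.296 m³/s
w_3 = (18.8 − 7.2)/2 = 5.8 m; q_3 = 1.12 × 1.57 × 5.8 = 10.20 m³/s
w_4 = (21.5 − 11.0)/2 = 5.25 m; q_4 = 0.87 × 1.76 × 5.25 = 8.039 m³/s
w_5 = (28.2 − 18.8)/2 = 4.7 m; q_5 = 0.94 × 1.76 × 4.7 = 7.776 m³/s
w_6 = (29.9 − 21.5)/2 = 4.2 m; q_6 = 0.57 × 0.68 × 4.2 = 1.628 m³/s
w_7 = (29.9 − 28.2)/2 = 0.85 m; q_7 = 0.32 × 0.32 × 0.85 = 0.08704 m³/s
Q = Σ qᵢ = 32.45 m³/s

32.5 m³/s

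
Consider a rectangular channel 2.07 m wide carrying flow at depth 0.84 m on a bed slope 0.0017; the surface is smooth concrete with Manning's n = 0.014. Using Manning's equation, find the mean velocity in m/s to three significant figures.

A = b·y = 2.07 × 0.84 = 1.739 m²
P = b + 2y = 2.07 + 2×0.84 = 3.750 m
R = A/P = 1.739/3.750 = 0.4637 m
Q = (1/n)·A·R^(2/3)·S^(1/2) = (1/0.014) × 1.739 × 0.4637^(2/3) × 0.0017^(1/2) = 3.068 m³/s
V = Q/A = 3.068/1.739 = 1.764 m/s

1.76 m/s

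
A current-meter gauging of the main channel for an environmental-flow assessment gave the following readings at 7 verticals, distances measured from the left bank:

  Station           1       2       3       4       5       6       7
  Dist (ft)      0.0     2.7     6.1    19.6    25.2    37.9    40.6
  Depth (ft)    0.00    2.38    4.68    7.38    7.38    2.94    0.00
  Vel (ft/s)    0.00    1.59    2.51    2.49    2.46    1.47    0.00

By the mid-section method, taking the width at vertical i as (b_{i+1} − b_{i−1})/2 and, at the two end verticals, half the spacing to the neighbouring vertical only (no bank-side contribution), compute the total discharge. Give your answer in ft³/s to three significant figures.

w_2 = (6.1 − 0.0)/2 = 3.05 ft; q_2 = 1.59 × 2.38 × 3.05 = 11.54 ft³/s
w_3 = (19.6 − 2.7)/2 = 8.45 ft; q_3 = 2.51 × 4.68 × 8.45 = 99.26 ft³/s
w_4 = (25.2 − 6.1)/2 = 9.55 ft; q_4 = 2.49 × 7.38 × 9.55 = 175.5 ft³/s
w_5 = (37.9 − 19.6)/2 = 9.15 ft; q_5 = 2.46 × 7.38 × 9.15 = 166.1 ft³/s
w_6 = (40.6 − 25.2)/2 = 7.7 ft; q_6 = 1.47 × 2.94 × 7.7 = 33.28 ft³/s
Stations 1, 7 contribute zero (depth or velocity is 0).
Q = Σ qᵢ = 485.7 ft³/s

486 ft³/s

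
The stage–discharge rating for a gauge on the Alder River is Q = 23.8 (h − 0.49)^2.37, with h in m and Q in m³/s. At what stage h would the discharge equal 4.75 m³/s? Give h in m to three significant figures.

h − h₀ = (Q/C)^(1/b) = (4.75/23.8)^(1/2.37) = 0.5066 m
h = 0.49 + 0.5066 = 0.9966 m

0.997 m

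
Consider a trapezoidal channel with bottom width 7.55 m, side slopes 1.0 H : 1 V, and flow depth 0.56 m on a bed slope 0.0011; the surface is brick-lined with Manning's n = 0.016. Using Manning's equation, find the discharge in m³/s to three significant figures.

5.91 m³/s

A = (b + z·y)·y = (7.55 + 1.0×0.56)×0.56 = 4.542 m²
P = b + 2y√(1+z²) = 7.55 + 2×0.56×√(1+1.0²) = 9.134 m
R = A/P = 4.542/9.134 = 0.4972 m
Q = (1/n)·A·R^(2/3)·S^(1/2) = (1/0.016) × 4.542 × 0.4972^(2/3) × 0.0011^(1/2) = 5.909 m³/s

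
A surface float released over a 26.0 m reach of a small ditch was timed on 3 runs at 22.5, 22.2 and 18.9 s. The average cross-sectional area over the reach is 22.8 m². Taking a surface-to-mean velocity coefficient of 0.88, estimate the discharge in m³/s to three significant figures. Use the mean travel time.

24.6 m³/s

t̄ = (22.5 + 22.2 + 18.9) / 3 = 21.2 s
v_surface = L / t̄ = 26.0 / 21.2 = 1.226 m/s
v_mean = 0.88 × 1.226 = 1.079 m/s
Q = A × v_mean = 22.8 × 1.079 = 24.61 m³/s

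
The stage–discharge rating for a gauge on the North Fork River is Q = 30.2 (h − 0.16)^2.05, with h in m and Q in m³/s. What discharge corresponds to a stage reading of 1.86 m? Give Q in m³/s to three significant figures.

89.6 m³/s

Q = 30.2 × (1.86 − 0.16)^2.05 = 30.2 × 1.7^2.05 = 89.62 m³/s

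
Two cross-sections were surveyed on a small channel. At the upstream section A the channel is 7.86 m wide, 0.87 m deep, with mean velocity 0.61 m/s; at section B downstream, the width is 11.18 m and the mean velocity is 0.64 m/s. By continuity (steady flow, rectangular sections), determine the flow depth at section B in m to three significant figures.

0.583 m

Q = A₁V₁ = (7.86×0.87) × 0.61 = 4.171 m³/s
d₂ = Q/(b₂ V₂) = 4.171/(11.18×0.64) = 0.5830 m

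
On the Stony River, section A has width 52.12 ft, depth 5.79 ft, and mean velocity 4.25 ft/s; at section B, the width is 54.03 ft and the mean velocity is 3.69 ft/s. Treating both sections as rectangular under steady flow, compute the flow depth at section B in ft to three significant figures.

6.43 ft

Q = A₁V₁ = (52.12×5.79) × 4.25 = 1283 ft³/s
d₂ = Q/(b₂ V₂) = 1283/(54.03×3.69) = 6.433 ft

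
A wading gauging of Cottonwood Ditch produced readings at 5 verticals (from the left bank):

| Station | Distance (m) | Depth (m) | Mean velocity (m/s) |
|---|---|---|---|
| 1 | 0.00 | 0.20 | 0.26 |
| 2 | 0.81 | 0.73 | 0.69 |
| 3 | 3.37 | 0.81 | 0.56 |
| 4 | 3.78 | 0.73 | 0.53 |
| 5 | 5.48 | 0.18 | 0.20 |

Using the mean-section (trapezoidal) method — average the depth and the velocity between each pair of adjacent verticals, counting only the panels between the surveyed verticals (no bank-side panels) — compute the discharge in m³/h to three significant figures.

Panel 1-2: Δb = 0.81 m, d̄ = (0.20+0.73)/2 = 0.465, v̄ = (0.26+0.69)/2 = 0.475 → q = 0.81×0.465×0.475 = 0.1789 m³/s
Panel 2-3: Δb = 2.56 m, d̄ = (0.73+0.81)/2 = 0.77, v̄ = (0.69+0.56)/2 = 0.625 → q = 2.56×0.77×0.625 = 1.232 m³/s
Panel 3-4: Δb = 0.41 m, d̄ = (0.81+0.73)/2 = 0.77, v̄ = (0.56+0.53)/2 = 0.545 → q = 0.41×0.77×0.545 = 0.1721 m³/s
Panel 4-5: Δb = 1.7 m, d̄ = (0.73+0.18)/2 = 0.455, v̄ = (0.53+0.20)/2 = 0.365 → q = 1.7×0.455×0.365 = 0.2823 m³/s
Q = Σ q = 1.865 m³/s
= 1.865 × 3600 = 6715 m³/h

6720 m³/h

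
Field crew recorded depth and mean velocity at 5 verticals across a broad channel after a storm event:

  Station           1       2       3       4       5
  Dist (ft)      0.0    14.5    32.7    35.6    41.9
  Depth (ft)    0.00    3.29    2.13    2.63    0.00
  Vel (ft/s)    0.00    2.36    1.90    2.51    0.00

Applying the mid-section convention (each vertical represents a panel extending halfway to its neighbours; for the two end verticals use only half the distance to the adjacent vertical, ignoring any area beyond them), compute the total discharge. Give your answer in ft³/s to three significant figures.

w_2 = (32.7 − 0.0)/2 = 16.35 ft; q_2 = 2.36 × 3.29 × 16.35 = 126.9 ft³/s
w_3 = (35.6 − 14.5)/2 = 10.55 ft; q_3 = 1.90 × 2.13 × 10.55 = 42.70 ft³/s
w_4 = (41.9 − 32.7)/2 = 4.6 ft; q_4 = 2.51 × 2.63 × 4.6 = 30.37 ft³/s
Stations 1, 5 contribute zero (depth or velocity is 0).
Q = Σ qᵢ = 200.0 ft³/s

200 ft³/s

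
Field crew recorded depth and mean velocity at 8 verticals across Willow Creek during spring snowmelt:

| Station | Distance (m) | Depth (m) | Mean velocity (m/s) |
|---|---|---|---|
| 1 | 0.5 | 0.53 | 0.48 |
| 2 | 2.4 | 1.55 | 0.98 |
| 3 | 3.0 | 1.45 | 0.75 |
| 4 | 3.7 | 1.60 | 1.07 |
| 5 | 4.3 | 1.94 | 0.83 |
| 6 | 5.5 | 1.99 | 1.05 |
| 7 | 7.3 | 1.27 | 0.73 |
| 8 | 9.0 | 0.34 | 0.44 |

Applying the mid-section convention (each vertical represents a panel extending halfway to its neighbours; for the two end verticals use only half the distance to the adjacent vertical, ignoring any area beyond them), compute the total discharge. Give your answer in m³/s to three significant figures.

w_1 = (2.4 − 0.5)/2 = 0.95 m; q_1 = 0.48 × 0.53 × 0.95 = 0.2417 m³/s
w_2 = (3.0 − 0.5)/2 = 1.25 m; q_2 = 0.98 × 1.55 × 1.25 = 1.899 m³/s
w_3 = (3.7 − 2.4)/2 = 0.65 m; q_3 = 0.75 × 1.45 × 0.65 = 0.7069 m³/s
w_4 = (4.3 − 3.0)/2 = 0.65 m; q_4 = 1.07 × 1.60 × 0.65 = 1.113 m³/s
w_5 = (5.5 − 3.7)/2 = 0.9 m; q_5 = 0.83 × 1.94 × 0.9 = 1.449 m³/s
w_6 = (7.3 − 4.3)/2 = 1.5 m; q_6 = 1.05 × 1.99 × 1.5 = 3.134 m³/s
w_7 = (9.0 − 5.5)/2 = 1.75 m; q_7 = 0.73 × 1.27 × 1.75 = 1.622 m³/s
w_8 = (9.0 − 7.3)/2 = 0.85 m; q_8 = 0.44 × 0.34 × 0.85 = 0.1272 m³/s
Q = Σ qᵢ = 10.29 m³/s

10.3 m³/s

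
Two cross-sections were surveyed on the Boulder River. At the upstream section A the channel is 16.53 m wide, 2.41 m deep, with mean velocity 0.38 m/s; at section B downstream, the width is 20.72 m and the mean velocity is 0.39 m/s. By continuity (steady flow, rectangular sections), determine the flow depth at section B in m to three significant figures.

Q = A₁V₁ = (16.53×2.41) × 0.38 = 15.14 m³/s
d₂ = Q/(b₂ V₂) = 15.14/(20.72×0.39) = 1.873 m

1.87 m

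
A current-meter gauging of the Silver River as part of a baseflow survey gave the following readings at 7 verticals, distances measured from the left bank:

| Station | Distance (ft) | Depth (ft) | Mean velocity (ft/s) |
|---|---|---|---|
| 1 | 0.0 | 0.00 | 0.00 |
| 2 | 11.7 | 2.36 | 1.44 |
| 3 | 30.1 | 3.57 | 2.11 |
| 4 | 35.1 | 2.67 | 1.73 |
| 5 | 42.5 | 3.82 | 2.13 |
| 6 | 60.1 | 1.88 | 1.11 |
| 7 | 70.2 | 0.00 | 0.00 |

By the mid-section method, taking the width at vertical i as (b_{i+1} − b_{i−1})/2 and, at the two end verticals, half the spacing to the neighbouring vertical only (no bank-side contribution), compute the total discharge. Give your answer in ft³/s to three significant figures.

w_2 = (30.1 − 0.0)/2 = 15.05 ft; q_2 = 1.44 × 2.36 × 15.05 = 51.15 ft³/s
w_3 = (35.1 − 11.7)/2 = 11.7 ft; q_3 = 2.11 × 3.57 × 11.7 = 88.13 ft³/s
w_4 = (42.5 − 30.1)/2 = 6.2 ft; q_4 = 1.73 × 2.67 × 6.2 = 28.64 ft³/s
w_5 = (60.1 − 35.1)/2 = 12.5 ft; q_5 = 2.13 × 3.82 × 12.5 = 101.7 ft³/s
w_6 = (70.2 − 42.5)/2 = 13.85 ft; q_6 = 1.11 × 1.88 × 13.85 = 28.90 ft³/s
Stations 1, 7 contribute zero (depth or velocity is 0).
Q = Σ qᵢ = 298.5 ft³/s

299 ft³/s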